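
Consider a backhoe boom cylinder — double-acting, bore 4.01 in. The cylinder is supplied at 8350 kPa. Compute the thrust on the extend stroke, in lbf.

Cap-side area A_cap = π/4 × (4.01 in)² = 12.63 in^2
F = P × A_cap = 8350 kPa × A_cap

F ≈ 15300 lbf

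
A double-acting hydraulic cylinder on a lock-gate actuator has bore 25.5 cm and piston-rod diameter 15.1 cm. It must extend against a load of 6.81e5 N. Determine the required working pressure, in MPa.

Cap-side area A_cap = π/4 × (25.5 cm)² = 510.7 cm^2
P = F / A = 6.81e5 N / A

P ≈ 13.3 MPa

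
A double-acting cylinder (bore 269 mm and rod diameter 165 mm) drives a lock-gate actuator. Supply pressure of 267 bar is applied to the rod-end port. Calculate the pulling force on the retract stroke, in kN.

F ≈ 947 kN

Rod-side annular area A_ann = π/4 × (269² − 165²) = 35450 mm^2
On retraction the pressure acts on the annular area (bore minus rod).
F = P × A_ann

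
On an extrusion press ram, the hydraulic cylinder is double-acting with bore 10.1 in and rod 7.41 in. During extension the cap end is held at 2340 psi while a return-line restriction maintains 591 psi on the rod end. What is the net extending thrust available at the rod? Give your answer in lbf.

Cap-side area A_cap = π/4 × (10.1 in)² = 80.12 in^2
Rod-side annular area A_ann = π/4 × (10.1² − 7.41²) = 36.99 in^2
Net thrust = P_cap·A_cap − P_rod·A_ann = 1.875e5 lbf − 21860 lbf

F ≈ 1.66e5 lbf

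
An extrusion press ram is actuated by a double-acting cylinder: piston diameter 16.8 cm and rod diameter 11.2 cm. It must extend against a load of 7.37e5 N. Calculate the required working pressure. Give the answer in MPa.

Cap-side area A_cap = π/4 × (16.8 cm)² = 221.7 cm^2
P = F / A = 7.37e5 N / A

P ≈ 33.2 MPa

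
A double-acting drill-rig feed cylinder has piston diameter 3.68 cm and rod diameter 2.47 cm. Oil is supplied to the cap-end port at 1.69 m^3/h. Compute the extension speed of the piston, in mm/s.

Cap-side area A_cap = π/4 × (3.68 cm)² = 10.64 cm^2
v = Q / A

v ≈ 441 mm/s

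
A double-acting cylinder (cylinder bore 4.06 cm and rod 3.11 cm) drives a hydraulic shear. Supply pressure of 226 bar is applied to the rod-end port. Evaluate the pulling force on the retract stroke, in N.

Rod-side annular area A_ann = π/4 × (4.06² − 3.11²) = 5.350 cm^2
On retraction the pressure acts on the annular area (bore minus rod).
F = P × A_ann

F ≈ 12100 N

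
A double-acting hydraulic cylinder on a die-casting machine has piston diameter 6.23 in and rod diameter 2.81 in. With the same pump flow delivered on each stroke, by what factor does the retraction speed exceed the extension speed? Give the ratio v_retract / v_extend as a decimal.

v_ret/v_ext ≈ 1.26

Cap-side area A_cap = π/4 × (6.23 in)² = 30.48 in^2
Rod-side annular area A_ann = π/4 × (6.23² − 2.81²) = 24.28 in^2
For equal Q, v ∝ 1/A, so v_ret/v_ext = A_cap/A_ann.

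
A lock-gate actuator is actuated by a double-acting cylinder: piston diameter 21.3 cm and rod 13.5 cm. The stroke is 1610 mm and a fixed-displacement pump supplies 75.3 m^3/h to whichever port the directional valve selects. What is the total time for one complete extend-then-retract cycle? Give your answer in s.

t ≈ 4.38 s

Cap-side area A_cap = π/4 × (21.3 cm)² = 356.3 cm^2
Rod-side annular area A_ann = π/4 × (21.3² − 13.5²) = 213.2 cm^2
t_ext = A_cap·L/Q = 2.743 s
t_ret = A_ann·L/Q = 1.641 s
t_cycle = t_ext + t_ret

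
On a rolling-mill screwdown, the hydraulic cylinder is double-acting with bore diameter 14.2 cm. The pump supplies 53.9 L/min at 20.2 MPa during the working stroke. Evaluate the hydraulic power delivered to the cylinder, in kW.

Hydraulic power = P × Q

W ≈ 18.1 kW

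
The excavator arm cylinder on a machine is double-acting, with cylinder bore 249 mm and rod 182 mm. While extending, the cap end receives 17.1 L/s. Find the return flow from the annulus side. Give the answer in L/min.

Cap-side area A_cap = π/4 × (249 mm)² = 48700 mm^2
Rod-side annular area A_ann = π/4 × (249² − 182²) = 22680 mm^2
Piston speed v = Q_in/A_cap; rod-end outflow Q_out = v × A_ann = Q_in × A_ann/A_cap.

Q_out ≈ 478 L/min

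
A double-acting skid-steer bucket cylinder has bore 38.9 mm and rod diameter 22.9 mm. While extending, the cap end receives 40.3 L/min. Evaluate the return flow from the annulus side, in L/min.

Q_out ≈ 26.3 L/min

Cap-side area A_cap = π/4 × (38.9 mm)² = 1188 mm^2
Rod-side annular area A_ann = π/4 × (38.9² − 22.9²) = 776.6 mm^2
Piston speed v = Q_in/A_cap; rod-end outflow Q_out = v × A_ann = Q_in × A_ann/A_cap.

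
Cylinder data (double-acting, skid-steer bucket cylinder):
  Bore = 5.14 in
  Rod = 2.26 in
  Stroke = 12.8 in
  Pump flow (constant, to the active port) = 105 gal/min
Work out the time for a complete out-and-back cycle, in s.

t ≈ 1.19 s

Cap-side area A_cap = π/4 × (5.14 in)² = 20.75 in^2
Rod-side annular area A_ann = π/4 × (5.14² − 2.26²) = 16.74 in^2
t_ext = A_cap·L/Q = 0.6570 s
t_ret = A_ann·L/Q = 0.5300 s
t_cycle = t_ext + t_ret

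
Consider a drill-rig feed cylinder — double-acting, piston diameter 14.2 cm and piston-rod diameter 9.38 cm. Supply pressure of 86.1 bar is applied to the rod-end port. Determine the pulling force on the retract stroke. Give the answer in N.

F ≈ 76900 N

Rod-side annular area A_ann = π/4 × (14.2² − 9.38²) = 89.26 cm^2
On retraction the pressure acts on the annular area (bore minus rod).
F = P × A_ann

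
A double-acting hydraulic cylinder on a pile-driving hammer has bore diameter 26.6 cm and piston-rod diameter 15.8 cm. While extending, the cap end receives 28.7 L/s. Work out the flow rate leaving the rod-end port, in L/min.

Cap-side area A_cap = π/4 × (26.6 cm)² = 555.7 cm^2
Rod-side annular area A_ann = π/4 × (26.6² − 15.8²) = 359.6 cm^2
Piston speed v = Q_in/A_cap; rod-end outflow Q_out = v × A_ann = Q_in × A_ann/A_cap.

Q_out ≈ 1110 L/min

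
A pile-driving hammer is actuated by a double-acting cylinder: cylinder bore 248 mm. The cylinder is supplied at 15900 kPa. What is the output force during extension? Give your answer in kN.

F ≈ 768 kN

Cap-side area A_cap = π/4 × (248 mm)² = 48310 mm^2
F = P × A_cap = 15900 kPa × A_cap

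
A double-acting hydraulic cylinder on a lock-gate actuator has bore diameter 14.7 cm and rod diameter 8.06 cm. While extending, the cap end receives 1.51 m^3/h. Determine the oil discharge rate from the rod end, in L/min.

Q_out ≈ 17.6 L/min

Cap-side area A_cap = π/4 × (14.7 cm)² = 169.7 cm^2
Rod-side annular area A_ann = π/4 × (14.7² − 8.06²) = 118.7 cm^2
Piston speed v = Q_in/A_cap; rod-end outflow Q_out = v × A_ann = Q_in × A_ann/A_cap.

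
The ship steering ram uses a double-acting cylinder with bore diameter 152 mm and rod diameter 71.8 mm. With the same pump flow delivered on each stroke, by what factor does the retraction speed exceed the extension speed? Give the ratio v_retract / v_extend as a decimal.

Cap-side area A_cap = π/4 × (152 mm)² = 18150 mm^2
Rod-side annular area A_ann = π/4 × (152² − 71.8²) = 14100 mm^2
For equal Q, v ∝ 1/A, so v_ret/v_ext = A_cap/A_ann.

v_ret/v_ext ≈ 1.29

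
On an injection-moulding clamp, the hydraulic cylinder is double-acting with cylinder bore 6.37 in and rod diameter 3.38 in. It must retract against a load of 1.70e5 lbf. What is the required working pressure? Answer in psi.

P ≈ 7420 psi

Rod-side annular area A_ann = π/4 × (6.37² − 3.38²) = 22.90 in^2
Retraction: pressure acts on the annular area.
P = F / A = 1.70e5 lbf / A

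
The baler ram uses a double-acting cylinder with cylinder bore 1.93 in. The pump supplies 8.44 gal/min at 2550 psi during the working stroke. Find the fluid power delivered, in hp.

Hydraulic power = P × Q

W ≈ 12.6 hp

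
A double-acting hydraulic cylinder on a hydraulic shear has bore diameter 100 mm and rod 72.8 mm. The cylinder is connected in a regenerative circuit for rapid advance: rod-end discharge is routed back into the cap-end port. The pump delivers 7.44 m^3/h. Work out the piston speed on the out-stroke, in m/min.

v ≈ 29.8 m/min

In regeneration the rod-end outflow joins the pump flow into the cap end, so the net volume the pump must supply per unit advance equals the rod cross-section area.
Rod cross-section A_rod = π/4 × (72.8 mm)² = 4162 mm^2
v = Q_pump / A_rod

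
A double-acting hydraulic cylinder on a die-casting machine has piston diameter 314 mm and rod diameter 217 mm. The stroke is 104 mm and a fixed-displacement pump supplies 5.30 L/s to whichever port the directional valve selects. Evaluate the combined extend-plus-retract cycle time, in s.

Cap-side area A_cap = π/4 × (314 mm)² = 77440 mm^2
Rod-side annular area A_ann = π/4 × (314² − 217²) = 40450 mm^2
t_ext = A_cap·L/Q = 1.520 s
t_ret = A_ann·L/Q = 0.7938 s
t_cycle = t_ext + t_ret

t ≈ 2.31 s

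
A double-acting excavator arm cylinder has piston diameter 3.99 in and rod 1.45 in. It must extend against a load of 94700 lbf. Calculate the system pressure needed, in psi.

P ≈ 7570 psi

Cap-side area A_cap = π/4 × (3.99 in)² = 12.50 in^2
P = F / A = 94700 lbf / A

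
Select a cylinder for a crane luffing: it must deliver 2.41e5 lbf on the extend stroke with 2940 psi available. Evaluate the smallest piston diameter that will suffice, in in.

D ≈ 10.2 in

Extension force acts on the full piston face: F = P × (π/4)D².
D = √(4F / (πP)) = √(4 × 2.41e5 lbf / (π × 2940 psi))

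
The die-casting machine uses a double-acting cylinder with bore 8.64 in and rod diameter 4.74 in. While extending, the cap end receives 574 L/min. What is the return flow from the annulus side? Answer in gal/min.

Q_out ≈ 106 gal/min

Cap-side area A_cap = π/4 × (8.64 in)² = 58.63 in^2
Rod-side annular area A_ann = π/4 × (8.64² − 4.74²) = 40.98 in^2
Piston speed v = Q_in/A_cap; rod-end outflow Q_out = v × A_ann = Q_in × A_ann/A_cap.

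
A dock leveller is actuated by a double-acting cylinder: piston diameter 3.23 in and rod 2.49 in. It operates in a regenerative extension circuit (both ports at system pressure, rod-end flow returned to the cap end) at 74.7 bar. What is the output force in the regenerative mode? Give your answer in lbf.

F ≈ 5280 lbf

With equal pressure on both faces, forces on the annular region cancel; the net push is pressure × rod cross-section.
Rod cross-section A_rod = π/4 × (2.49 in)² = 4.870 in^2
F = P × A_rod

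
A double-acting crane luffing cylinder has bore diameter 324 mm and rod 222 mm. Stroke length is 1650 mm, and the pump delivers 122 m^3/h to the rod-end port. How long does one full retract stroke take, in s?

t ≈ 2.13 s

Rod-side annular area A_ann = π/4 × (324² − 222²) = 43740 mm^2
Swept volume V = A × L; t = V / Q = A·L / Q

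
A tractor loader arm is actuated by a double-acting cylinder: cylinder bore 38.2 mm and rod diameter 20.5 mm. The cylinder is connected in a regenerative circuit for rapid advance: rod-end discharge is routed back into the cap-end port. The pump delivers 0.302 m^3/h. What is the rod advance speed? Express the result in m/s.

v ≈ 0.254 m/s

In regeneration the rod-end outflow joins the pump flow into the cap end, so the net volume the pump must supply per unit advance equals the rod cross-section area.
Rod cross-section A_rod = π/4 × (20.5 mm)² = 330.1 mm^2
v = Q_pump / A_rod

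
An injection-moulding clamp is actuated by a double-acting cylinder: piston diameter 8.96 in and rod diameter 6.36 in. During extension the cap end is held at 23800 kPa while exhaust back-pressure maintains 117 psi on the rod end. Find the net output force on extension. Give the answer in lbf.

F ≈ 2.14e5 lbf

Cap-side area A_cap = π/4 × (8.96 in)² = 63.05 in^2
Rod-side annular area A_ann = π/4 × (8.96² − 6.36²) = 31.28 in^2
Net thrust = P_cap·A_cap − P_rod·A_ann = 2.177e5 lbf − 3660 lbf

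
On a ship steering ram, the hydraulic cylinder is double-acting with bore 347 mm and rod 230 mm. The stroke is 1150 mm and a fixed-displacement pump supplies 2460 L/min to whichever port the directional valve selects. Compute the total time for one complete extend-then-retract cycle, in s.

Cap-side area A_cap = π/4 × (347 mm)² = 94570 mm^2
Rod-side annular area A_ann = π/4 × (347² − 230²) = 53020 mm^2
t_ext = A_cap·L/Q = 2.653 s
t_ret = A_ann·L/Q = 1.487 s
t_cycle = t_ext + t_ret

t ≈ 4.14 s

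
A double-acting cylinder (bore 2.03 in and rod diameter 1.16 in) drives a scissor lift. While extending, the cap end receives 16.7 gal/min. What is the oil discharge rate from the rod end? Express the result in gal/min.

Cap-side area A_cap = π/4 × (2.03 in)² = 3.237 in^2
Rod-side annular area A_ann = π/4 × (2.03² − 1.16²) = 2.180 in^2
Piston speed v = Q_in/A_cap; rod-end outflow Q_out = v × A_ann = Q_in × A_ann/A_cap.

Q_out ≈ 11.2 gal/min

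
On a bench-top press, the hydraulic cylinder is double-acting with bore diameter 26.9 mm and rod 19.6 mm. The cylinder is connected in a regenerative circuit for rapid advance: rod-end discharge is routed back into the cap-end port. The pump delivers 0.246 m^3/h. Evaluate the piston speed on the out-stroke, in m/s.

In regeneration the rod-end outflow joins the pump flow into the cap end, so the net volume the pump must supply per unit advance equals the rod cross-section area.
Rod cross-section A_rod = π/4 × (19.6 mm)² = 301.7 mm^2
v = Q_pump / A_rod

v ≈ 0.226 m/s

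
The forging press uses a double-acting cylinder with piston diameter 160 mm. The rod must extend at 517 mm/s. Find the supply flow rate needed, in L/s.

Cap-side area A_cap = π/4 × (160 mm)² = 20110 mm^2
Q = A × v

Q ≈ 10.4 L/s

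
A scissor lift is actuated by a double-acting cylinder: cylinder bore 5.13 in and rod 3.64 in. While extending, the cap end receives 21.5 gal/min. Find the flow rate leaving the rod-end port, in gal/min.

Q_out ≈ 10.7 gal/min

Cap-side area A_cap = π/4 × (5.13 in)² = 20.67 in^2
Rod-side annular area A_ann = π/4 × (5.13² − 3.64²) = 10.26 in^2
Piston speed v = Q_in/A_cap; rod-end outflow Q_out = v × A_ann = Q_in × A_ann/A_cap.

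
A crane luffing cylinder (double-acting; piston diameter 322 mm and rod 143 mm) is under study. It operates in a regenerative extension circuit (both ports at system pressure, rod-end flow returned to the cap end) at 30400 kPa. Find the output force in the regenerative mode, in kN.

F ≈ 488 kN

With equal pressure on both faces, forces on the annular region cancel; the net push is pressure × rod cross-section.
Rod cross-section A_rod = π/4 × (143 mm)² = 16060 mm^2
F = P × A_rod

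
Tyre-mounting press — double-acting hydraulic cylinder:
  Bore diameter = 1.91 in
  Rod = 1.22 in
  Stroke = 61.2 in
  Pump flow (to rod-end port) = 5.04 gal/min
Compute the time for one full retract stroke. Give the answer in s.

Rod-side annular area A_ann = π/4 × (1.91² − 1.22²) = 1.696 in^2
Swept volume V = A × L; t = V / Q = A·L / Q

t ≈ 5.35 s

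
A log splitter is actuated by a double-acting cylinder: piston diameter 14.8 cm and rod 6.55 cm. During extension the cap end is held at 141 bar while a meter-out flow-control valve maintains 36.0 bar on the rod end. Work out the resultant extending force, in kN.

F ≈ 193 kN

Cap-side area A_cap = π/4 × (14.8 cm)² = 172.0 cm^2
Rod-side annular area A_ann = π/4 × (14.8² − 6.55²) = 138.3 cm^2
Net thrust = P_cap·A_cap − P_rod·A_ann = 242.6 kN − 49.80 kN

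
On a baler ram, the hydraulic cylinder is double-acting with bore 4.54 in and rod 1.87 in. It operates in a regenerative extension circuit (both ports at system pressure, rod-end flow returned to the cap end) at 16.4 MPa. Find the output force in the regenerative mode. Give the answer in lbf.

F ≈ 6530 lbf

With equal pressure on both faces, forces on the annular region cancel; the net push is pressure × rod cross-section.
Rod cross-section A_rod = π/4 × (1.87 in)² = 2.746 in^2
F = P × A_rod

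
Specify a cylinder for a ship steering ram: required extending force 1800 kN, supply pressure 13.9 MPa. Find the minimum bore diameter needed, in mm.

Extension force acts on the full piston face: F = P × (π/4)D².
D = √(4F / (πP)) = √(4 × 1800 kN / (π × 13.9 MPa))

D ≈ 406 mm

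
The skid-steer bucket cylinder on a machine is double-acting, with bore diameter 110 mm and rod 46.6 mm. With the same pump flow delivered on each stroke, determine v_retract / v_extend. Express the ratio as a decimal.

v_ret/v_ext ≈ 1.22

Cap-side area A_cap = π/4 × (110 mm)² = 9503 mm^2
Rod-side annular area A_ann = π/4 × (110² − 46.6²) = 7798 mm^2
For equal Q, v ∝ 1/A, so v_ret/v_ext = A_cap/A_ann.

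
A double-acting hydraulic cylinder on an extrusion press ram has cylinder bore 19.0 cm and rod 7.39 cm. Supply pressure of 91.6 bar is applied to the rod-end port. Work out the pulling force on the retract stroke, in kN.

F ≈ 220 kN

Rod-side annular area A_ann = π/4 × (19.0² − 7.39²) = 240.6 cm^2
On retraction the pressure acts on the annular area (bore minus rod).
F = P × A_ann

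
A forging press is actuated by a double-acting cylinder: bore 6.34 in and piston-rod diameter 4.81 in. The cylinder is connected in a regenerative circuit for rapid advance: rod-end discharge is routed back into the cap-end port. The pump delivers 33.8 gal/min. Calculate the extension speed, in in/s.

In regeneration the rod-end outflow joins the pump flow into the cap end, so the net volume the pump must supply per unit advance equals the rod cross-section area.
Rod cross-section A_rod = π/4 × (4.81 in)² = 18.17 in^2
v = Q_pump / A_rod

v ≈ 7.16 in/s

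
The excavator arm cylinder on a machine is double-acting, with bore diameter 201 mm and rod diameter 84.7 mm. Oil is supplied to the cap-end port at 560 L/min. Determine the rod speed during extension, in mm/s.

Cap-side area A_cap = π/4 × (201 mm)² = 31730 mm^2
v = Q / A

v ≈ 294 mm/s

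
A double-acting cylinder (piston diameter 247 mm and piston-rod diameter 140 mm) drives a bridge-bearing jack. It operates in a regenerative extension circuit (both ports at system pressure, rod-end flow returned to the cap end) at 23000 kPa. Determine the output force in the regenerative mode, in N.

F ≈ 3.54e5 N

With equal pressure on both faces, forces on the annular region cancel; the net push is pressure × rod cross-section.
Rod cross-section A_rod = π/4 × (140 mm)² = 15390 mm^2
F = P × A_rod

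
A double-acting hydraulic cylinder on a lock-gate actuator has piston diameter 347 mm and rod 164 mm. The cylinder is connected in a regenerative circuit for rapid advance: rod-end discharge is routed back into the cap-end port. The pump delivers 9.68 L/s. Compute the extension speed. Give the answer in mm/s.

v ≈ 458 mm/s

In regeneration the rod-end outflow joins the pump flow into the cap end, so the net volume the pump must supply per unit advance equals the rod cross-section area.
Rod cross-section A_rod = π/4 × (164 mm)² = 21120 mm^2
v = Q_pump / A_rod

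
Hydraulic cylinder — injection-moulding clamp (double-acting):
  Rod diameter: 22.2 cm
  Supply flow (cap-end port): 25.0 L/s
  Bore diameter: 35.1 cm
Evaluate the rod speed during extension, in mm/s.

Cap-side area A_cap = π/4 × (35.1 cm)² = 967.6 cm^2
v = Q / A

v ≈ 258 mm/s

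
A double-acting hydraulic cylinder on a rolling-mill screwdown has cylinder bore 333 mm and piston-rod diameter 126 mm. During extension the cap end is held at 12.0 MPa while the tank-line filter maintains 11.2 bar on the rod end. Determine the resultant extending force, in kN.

Cap-side area A_cap = π/4 × (333 mm)² = 87090 mm^2
Rod-side annular area A_ann = π/4 × (333² − 126²) = 74620 mm^2
Net thrust = P_cap·A_cap − P_rod·A_ann = 1045 kN − 83.58 kN

F ≈ 962 kN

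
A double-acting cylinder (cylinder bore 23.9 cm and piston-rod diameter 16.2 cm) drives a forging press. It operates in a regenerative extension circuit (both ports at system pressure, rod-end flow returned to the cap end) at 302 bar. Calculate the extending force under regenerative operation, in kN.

F ≈ 622 kN

With equal pressure on both faces, forces on the annular region cancel; the net push is pressure × rod cross-section.
Rod cross-section A_rod = π/4 × (16.2 cm)² = 206.1 cm^2
F = P × A_rod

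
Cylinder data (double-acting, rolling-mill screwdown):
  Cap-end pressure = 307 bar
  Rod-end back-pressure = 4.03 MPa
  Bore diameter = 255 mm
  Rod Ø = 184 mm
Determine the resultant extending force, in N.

F ≈ 1.47e6 N

Cap-side area A_cap = π/4 × (255 mm)² = 51070 mm^2
Rod-side annular area A_ann = π/4 × (255² − 184²) = 24480 mm^2
Net thrust = P_cap·A_cap − P_rod·A_ann = 1.568e6 N − 98650 N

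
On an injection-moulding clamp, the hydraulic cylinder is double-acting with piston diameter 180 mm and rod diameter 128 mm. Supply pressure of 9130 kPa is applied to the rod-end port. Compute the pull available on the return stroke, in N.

F ≈ 1.15e5 N

Rod-side annular area A_ann = π/4 × (180² − 128²) = 12580 mm^2
On retraction the pressure acts on the annular area (bore minus rod).
F = P × A_ann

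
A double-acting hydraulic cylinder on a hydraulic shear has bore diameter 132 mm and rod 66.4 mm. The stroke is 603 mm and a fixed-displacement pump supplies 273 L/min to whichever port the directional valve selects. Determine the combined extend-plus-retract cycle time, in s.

t ≈ 3.17 s

Cap-side area A_cap = π/4 × (132 mm)² = 13680 mm^2
Rod-side annular area A_ann = π/4 × (132² − 66.4²) = 10220 mm^2
t_ext = A_cap·L/Q = 1.814 s
t_ret = A_ann·L/Q = 1.355 s
t_cycle = t_ext + t_ret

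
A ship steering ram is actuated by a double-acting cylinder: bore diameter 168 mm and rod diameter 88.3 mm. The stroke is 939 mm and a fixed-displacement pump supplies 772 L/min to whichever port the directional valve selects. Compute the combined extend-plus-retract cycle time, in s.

t ≈ 2.79 s

Cap-side area A_cap = π/4 × (168 mm)² = 22170 mm^2
Rod-side annular area A_ann = π/4 × (168² − 88.3²) = 16040 mm^2
t_ext = A_cap·L/Q = 1.618 s
t_ret = A_ann·L/Q = 1.171 s
t_cycle = t_ext + t_ret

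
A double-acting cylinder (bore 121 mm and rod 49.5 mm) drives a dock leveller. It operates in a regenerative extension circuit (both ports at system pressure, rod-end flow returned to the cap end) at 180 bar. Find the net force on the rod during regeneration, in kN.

With equal pressure on both faces, forces on the annular region cancel; the net push is pressure × rod cross-section.
Rod cross-section A_rod = π/4 × (49.5 mm)² = 1924 mm^2
F = P × A_rod

F ≈ 34.6 kN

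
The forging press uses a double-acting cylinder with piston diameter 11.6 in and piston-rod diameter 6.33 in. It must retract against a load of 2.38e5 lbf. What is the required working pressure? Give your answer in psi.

P ≈ 3210 psi

Rod-side annular area A_ann = π/4 × (11.6² − 6.33²) = 74.21 in^2
Retraction: pressure acts on the annular area.
P = F / A = 2.38e5 lbf / A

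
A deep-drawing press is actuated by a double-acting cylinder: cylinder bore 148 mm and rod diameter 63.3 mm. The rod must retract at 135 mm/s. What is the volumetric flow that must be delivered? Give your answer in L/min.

Rod-side annular area A_ann = π/4 × (148² − 63.3²) = 14060 mm^2
Q = A × v

Q ≈ 114 L/min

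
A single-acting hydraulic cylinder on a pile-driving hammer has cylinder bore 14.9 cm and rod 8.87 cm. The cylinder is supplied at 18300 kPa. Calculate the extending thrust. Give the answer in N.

F ≈ 3.19e5 N

Cap-side area A_cap = π/4 × (14.9 cm)² = 174.4 cm^2
F = P × A_cap = 18300 kPa × A_cap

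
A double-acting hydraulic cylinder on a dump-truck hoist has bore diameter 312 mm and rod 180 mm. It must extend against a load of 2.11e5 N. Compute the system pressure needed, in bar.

Cap-side area A_cap = π/4 × (312 mm)² = 76450 mm^2
P = F / A = 2.11e5 N / A

P ≈ 27.6 bar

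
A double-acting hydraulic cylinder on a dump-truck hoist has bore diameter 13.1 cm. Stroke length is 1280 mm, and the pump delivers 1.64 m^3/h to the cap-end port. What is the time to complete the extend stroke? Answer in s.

t ≈ 37.9 s

Cap-side area A_cap = π/4 × (13.1 cm)² = 134.8 cm^2
Swept volume V = A × L; t = V / Q = A·L / Q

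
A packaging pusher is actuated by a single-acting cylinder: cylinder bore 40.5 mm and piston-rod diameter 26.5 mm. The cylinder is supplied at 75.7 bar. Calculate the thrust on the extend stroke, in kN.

F ≈ 9.75 kN

Cap-side area A_cap = π/4 × (40.5 mm)² = 1288 mm^2
F = P × A_cap = 75.7 bar × A_cap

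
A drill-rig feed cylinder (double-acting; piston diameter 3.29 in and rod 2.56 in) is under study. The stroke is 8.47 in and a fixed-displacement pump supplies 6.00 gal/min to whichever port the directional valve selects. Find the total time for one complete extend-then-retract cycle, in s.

t ≈ 4.35 s

Cap-side area A_cap = π/4 × (3.29 in)² = 8.501 in^2
Rod-side annular area A_ann = π/4 × (3.29² − 2.56²) = 3.354 in^2
t_ext = A_cap·L/Q = 3.117 s
t_ret = A_ann·L/Q = 1.230 s
t_cycle = t_ext + t_ret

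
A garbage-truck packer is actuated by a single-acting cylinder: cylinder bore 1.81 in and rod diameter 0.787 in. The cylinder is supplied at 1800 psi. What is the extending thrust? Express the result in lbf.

F ≈ 4630 lbf

Cap-side area A_cap = π/4 × (1.81 in)² = 2.573 in^2
F = P × A_cap = 1800 psi × A_cap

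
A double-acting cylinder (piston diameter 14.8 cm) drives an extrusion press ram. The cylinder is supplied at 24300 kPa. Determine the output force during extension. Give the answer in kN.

F ≈ 418 kN

Cap-side area A_cap = π/4 × (14.8 cm)² = 172.0 cm^2
F = P × A_cap = 24300 kPa × A_cap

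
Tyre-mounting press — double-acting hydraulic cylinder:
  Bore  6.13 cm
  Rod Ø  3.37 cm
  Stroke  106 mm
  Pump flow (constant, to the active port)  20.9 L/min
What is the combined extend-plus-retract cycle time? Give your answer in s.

t ≈ 1.52 s

Cap-side area A_cap = π/4 × (6.13 cm)² = 29.51 cm^2
Rod-side annular area A_ann = π/4 × (6.13² − 3.37²) = 20.59 cm^2
t_ext = A_cap·L/Q = 0.8981 s
t_ret = A_ann·L/Q = 0.6267 s
t_cycle = t_ext + t_ret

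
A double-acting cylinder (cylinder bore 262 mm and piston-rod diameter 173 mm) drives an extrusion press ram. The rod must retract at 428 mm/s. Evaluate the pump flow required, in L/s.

Q ≈ 13.0 L/s

Rod-side annular area A_ann = π/4 × (262² − 173²) = 30410 mm^2
Q = A × v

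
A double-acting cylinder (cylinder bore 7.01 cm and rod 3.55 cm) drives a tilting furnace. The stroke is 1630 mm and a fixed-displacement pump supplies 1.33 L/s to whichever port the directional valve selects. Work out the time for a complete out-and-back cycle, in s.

t ≈ 8.25 s

Cap-side area A_cap = π/4 × (7.01 cm)² = 38.59 cm^2
Rod-side annular area A_ann = π/4 × (7.01² − 3.55²) = 28.70 cm^2
t_ext = A_cap·L/Q = 4.730 s
t_ret = A_ann·L/Q = 3.517 s
t_cycle = t_ext + t_ret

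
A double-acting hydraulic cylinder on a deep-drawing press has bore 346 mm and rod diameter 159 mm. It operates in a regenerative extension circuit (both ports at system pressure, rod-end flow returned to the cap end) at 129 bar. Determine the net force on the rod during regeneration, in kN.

With equal pressure on both faces, forces on the annular region cancel; the net push is pressure × rod cross-section.
Rod cross-section A_rod = π/4 × (159 mm)² = 19860 mm^2
F = P × A_rod

F ≈ 256 kN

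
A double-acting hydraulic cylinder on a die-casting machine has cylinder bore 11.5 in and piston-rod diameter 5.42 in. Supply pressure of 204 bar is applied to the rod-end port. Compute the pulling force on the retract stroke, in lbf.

Rod-side annular area A_ann = π/4 × (11.5² − 5.42²) = 80.80 in^2
On retraction the pressure acts on the annular area (bore minus rod).
F = P × A_ann

F ≈ 2.39e5 lbf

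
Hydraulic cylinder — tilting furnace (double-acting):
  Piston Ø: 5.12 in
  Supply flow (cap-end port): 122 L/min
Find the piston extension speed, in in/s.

Cap-side area A_cap = π/4 × (5.12 in)² = 20.59 in^2
v = Q / A

v ≈ 6.03 in/s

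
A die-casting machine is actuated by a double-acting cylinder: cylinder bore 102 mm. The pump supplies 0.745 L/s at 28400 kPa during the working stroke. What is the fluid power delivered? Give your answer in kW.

Hydraulic power = P × Q

W ≈ 21.2 kW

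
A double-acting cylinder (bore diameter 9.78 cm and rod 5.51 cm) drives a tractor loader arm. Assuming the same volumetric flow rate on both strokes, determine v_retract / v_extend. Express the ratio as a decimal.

Cap-side area A_cap = π/4 × (9.78 cm)² = 75.12 cm^2
Rod-side annular area A_ann = π/4 × (9.78² − 5.51²) = 51.28 cm^2
For equal Q, v ∝ 1/A, so v_ret/v_ext = A_cap/A_ann.

v_ret/v_ext ≈ 1.47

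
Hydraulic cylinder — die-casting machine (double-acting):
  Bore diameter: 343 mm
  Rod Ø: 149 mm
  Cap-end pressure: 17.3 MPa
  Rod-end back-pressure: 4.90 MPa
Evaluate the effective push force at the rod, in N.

Cap-side area A_cap = π/4 × (343 mm)² = 92400 mm^2
Rod-side annular area A_ann = π/4 × (343² − 149²) = 74960 mm^2
Net thrust = P_cap·A_cap − P_rod·A_ann = 1.599e6 N − 3.673e5 N

F ≈ 1.23e6 N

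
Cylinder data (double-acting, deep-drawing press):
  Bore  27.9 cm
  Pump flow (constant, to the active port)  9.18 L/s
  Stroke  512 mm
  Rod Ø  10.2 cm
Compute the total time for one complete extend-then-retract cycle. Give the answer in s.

t ≈ 6.36 s

Cap-side area A_cap = π/4 × (27.9 cm)² = 611.4 cm^2
Rod-side annular area A_ann = π/4 × (27.9² − 10.2²) = 529.6 cm^2
t_ext = A_cap·L/Q = 3.410 s
t_ret = A_ann·L/Q = 2.954 s
t_cycle = t_ext + t_ret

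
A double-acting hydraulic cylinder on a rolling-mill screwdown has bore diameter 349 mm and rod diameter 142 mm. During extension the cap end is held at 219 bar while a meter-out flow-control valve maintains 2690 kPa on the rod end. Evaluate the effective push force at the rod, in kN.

Cap-side area A_cap = π/4 × (349 mm)² = 95660 mm^2
Rod-side annular area A_ann = π/4 × (349² − 142²) = 79830 mm^2
Net thrust = P_cap·A_cap − P_rod·A_ann = 2095 kN − 214.7 kN

F ≈ 1880 kN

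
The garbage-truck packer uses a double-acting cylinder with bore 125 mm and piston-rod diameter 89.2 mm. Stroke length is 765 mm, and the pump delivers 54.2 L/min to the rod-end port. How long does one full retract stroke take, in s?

t ≈ 5.10 s

Rod-side annular area A_ann = π/4 × (125² − 89.2²) = 6023 mm^2
Swept volume V = A × L; t = V / Q = A·L / Q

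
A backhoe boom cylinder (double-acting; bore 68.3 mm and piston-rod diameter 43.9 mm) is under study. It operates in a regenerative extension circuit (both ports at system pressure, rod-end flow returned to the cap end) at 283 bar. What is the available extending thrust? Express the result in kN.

With equal pressure on both faces, forces on the annular region cancel; the net push is pressure × rod cross-section.
Rod cross-section A_rod = π/4 × (43.9 mm)² = 1514 mm^2
F = P × A_rod

F ≈ 42.8 kN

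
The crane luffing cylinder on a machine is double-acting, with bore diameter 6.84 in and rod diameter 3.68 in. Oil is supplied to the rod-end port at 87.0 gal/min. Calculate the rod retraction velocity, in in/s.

v ≈ 12.8 in/s

Rod-side annular area A_ann = π/4 × (6.84² − 3.68²) = 26.11 in^2
Flow into the rod-end port fills the annular volume.
v = Q / A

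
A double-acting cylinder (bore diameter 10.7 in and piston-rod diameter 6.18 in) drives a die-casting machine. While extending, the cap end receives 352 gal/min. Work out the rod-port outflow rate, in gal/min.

Q_out ≈ 235 gal/min

Cap-side area A_cap = π/4 × (10.7 in)² = 89.92 in^2
Rod-side annular area A_ann = π/4 × (10.7² − 6.18²) = 59.92 in^2
Piston speed v = Q_in/A_cap; rod-end outflow Q_out = v × A_ann = Q_in × A_ann/A_cap.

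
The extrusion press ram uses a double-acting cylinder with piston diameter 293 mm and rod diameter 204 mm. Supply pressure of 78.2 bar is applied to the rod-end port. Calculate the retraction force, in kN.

Rod-side annular area A_ann = π/4 × (293² − 204²) = 34740 mm^2
On retraction the pressure acts on the annular area (bore minus rod).
F = P × A_ann

F ≈ 272 kN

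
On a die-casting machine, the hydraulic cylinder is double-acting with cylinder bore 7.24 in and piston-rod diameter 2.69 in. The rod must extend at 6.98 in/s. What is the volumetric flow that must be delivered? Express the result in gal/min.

Q ≈ 74.6 gal/min

Cap-side area A_cap = π/4 × (7.24 in)² = 41.17 in^2
Q = A × v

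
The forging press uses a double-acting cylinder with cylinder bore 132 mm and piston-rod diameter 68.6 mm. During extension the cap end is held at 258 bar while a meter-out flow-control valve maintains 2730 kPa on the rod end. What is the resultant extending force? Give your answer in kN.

Cap-side area A_cap = π/4 × (132 mm)² = 13680 mm^2
Rod-side annular area A_ann = π/4 × (132² − 68.6²) = 9989 mm^2
Net thrust = P_cap·A_cap − P_rod·A_ann = 353.1 kN − 27.27 kN

F ≈ 326 kN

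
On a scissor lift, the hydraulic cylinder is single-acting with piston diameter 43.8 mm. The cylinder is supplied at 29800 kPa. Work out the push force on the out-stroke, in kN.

Cap-side area A_cap = π/4 × (43.8 mm)² = 1507 mm^2
F = P × A_cap = 29800 kPa × A_cap

F ≈ 44.9 kN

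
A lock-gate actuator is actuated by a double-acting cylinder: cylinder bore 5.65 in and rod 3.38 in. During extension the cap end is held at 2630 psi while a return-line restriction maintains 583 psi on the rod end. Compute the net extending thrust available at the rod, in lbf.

Cap-side area A_cap = π/4 × (5.65 in)² = 25.07 in^2
Rod-side annular area A_ann = π/4 × (5.65² − 3.38²) = 16.10 in^2
Net thrust = P_cap·A_cap − P_rod·A_ann = 65940 lbf − 9386 lbf

F ≈ 56600 lbf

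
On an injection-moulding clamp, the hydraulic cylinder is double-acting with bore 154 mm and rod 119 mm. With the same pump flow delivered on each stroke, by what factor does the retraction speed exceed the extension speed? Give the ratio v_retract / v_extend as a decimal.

v_ret/v_ext ≈ 2.48

Cap-side area A_cap = π/4 × (154 mm)² = 18630 mm^2
Rod-side annular area A_ann = π/4 × (154² − 119²) = 7504 mm^2
For equal Q, v ∝ 1/A, so v_ret/v_ext = A_cap/A_ann.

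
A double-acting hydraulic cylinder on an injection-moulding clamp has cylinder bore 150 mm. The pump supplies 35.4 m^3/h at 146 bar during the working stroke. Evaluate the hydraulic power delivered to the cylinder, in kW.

Hydraulic power = P × Q

W ≈ 144 kW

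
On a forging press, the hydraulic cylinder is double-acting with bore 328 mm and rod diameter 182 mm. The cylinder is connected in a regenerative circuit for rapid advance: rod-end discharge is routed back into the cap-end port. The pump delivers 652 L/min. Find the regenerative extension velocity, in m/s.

In regeneration the rod-end outflow joins the pump flow into the cap end, so the net volume the pump must supply per unit advance equals the rod cross-section area.
Rod cross-section A_rod = π/4 × (182 mm)² = 26020 mm^2
v = Q_pump / A_rod

v ≈ 0.418 m/s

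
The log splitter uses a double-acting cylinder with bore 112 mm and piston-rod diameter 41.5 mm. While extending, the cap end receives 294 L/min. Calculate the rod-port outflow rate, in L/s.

Cap-side area A_cap = π/4 × (112 mm)² = 9852 mm^2
Rod-side annular area A_ann = π/4 × (112² − 41.5²) = 8499 mm^2
Piston speed v = Q_in/A_cap; rod-end outflow Q_out = v × A_ann = Q_in × A_ann/A_cap.

Q_out ≈ 4.23 L/s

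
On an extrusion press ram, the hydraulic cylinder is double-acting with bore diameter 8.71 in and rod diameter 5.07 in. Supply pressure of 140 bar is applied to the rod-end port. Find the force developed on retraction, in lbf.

Rod-side annular area A_ann = π/4 × (8.71² − 5.07²) = 39.39 in^2
On retraction the pressure acts on the annular area (bore minus rod).
F = P × A_ann

F ≈ 80000 lbf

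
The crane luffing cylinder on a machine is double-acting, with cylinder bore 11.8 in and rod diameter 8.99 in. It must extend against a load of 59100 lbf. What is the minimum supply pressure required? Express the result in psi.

Cap-side area A_cap = π/4 × (11.8 in)² = 109.4 in^2
P = F / A = 59100 lbf / A

P ≈ 540 psi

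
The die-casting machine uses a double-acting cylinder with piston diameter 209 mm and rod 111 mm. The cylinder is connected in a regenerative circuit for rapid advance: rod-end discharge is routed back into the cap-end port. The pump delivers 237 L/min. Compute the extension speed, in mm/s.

v ≈ 408 mm/s

In regeneration the rod-end outflow joins the pump flow into the cap end, so the net volume the pump must supply per unit advance equals the rod cross-section area.
Rod cross-section A_rod = π/4 × (111 mm)² = 9677 mm^2
v = Q_pump / A_rod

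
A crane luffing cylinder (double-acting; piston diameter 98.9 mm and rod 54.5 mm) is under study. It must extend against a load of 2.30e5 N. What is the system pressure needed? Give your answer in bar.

Cap-side area A_cap = π/4 × (98.9 mm)² = 7682 mm^2
P = F / A = 2.30e5 N / A

P ≈ 299 bar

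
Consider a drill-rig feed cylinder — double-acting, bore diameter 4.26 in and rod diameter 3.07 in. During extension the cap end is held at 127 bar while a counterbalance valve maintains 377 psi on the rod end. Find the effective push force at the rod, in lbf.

Cap-side area A_cap = π/4 × (4.26 in)² = 14.25 in^2
Rod-side annular area A_ann = π/4 × (4.26² − 3.07²) = 6.851 in^2
Net thrust = P_cap·A_cap − P_rod·A_ann = 26250 lbf − 2583 lbf

F ≈ 23700 lbf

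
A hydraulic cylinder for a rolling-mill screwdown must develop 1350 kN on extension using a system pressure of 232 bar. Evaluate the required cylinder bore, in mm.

D ≈ 272 mm

Extension force acts on the full piston face: F = P × (π/4)D².
D = √(4F / (πP)) = √(4 × 1350 kN / (π × 232 bar))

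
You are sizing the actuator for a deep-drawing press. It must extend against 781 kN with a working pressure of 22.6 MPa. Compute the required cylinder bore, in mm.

D ≈ 210 mm

Extension force acts on the full piston face: F = P × (π/4)D².
D = √(4F / (πP)) = √(4 × 781 kN / (π × 22.6 MPa))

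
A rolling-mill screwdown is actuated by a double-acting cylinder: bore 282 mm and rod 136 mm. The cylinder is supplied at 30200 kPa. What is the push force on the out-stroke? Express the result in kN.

F ≈ 1890 kN

Cap-side area A_cap = π/4 × (282 mm)² = 62460 mm^2
F = P × A_cap = 30200 kPa × A_cap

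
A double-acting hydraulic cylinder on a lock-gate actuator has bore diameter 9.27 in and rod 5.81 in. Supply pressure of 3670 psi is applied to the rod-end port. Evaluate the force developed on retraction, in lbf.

Rod-side annular area A_ann = π/4 × (9.27² − 5.81²) = 40.98 in^2
On retraction the pressure acts on the annular area (bore minus rod).
F = P × A_ann

F ≈ 1.50e5 lbf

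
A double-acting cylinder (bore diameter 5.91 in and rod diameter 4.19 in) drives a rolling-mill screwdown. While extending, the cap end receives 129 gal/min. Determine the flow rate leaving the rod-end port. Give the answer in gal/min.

Cap-side area A_cap = π/4 × (5.91 in)² = 27.43 in^2
Rod-side annular area A_ann = π/4 × (5.91² − 4.19²) = 13.64 in^2
Piston speed v = Q_in/A_cap; rod-end outflow Q_out = v × A_ann = Q_in × A_ann/A_cap.

Q_out ≈ 64.2 gal/min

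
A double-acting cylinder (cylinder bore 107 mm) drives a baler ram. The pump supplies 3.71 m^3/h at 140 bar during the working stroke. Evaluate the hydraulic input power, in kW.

Hydraulic power = P × Q

W ≈ 14.4 kW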